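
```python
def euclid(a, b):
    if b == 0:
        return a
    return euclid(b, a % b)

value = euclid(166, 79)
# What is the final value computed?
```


euclid(166, 79)
= euclid(79, 166 % 79) = euclid(79, 8)
= euclid(8, 79 % 8) = euclid(8, 7)
= euclid(7, 8 % 7) = euclid(7, 1)
= euclid(1, 7 % 1) = euclid(1, 0)
b == 0, return a = 1


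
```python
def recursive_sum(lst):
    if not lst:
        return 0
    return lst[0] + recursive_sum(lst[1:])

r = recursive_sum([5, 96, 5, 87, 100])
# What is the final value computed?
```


recursive_sum([5, 96, 5, 87, 100])
= 5 + recursive_sum([96, 5, 87, 100])
= 5 + 96 + recursive_sum([5, 87, 100])
= 5 + 96 + 5 + recursive_sum([87, 100])
= 5 + 96 + 5 + 87 + recursive_sum([100])
= 5 + 96 + 5 + 87 + 100 + recursive_sum([])
= 5 + 96 + 5 + 87 + 100 + 0
= 293


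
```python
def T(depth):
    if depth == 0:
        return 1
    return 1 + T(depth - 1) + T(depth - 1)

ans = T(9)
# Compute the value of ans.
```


T(9)
= 1 + T(8) + T(8)
= 1 + 2 * T(8)
T(k) = 2^(k+1) - 1
T(0) = 1
T(1) = 3
T(2) = 7
T(3) = 15
T(4) = 31
T(9) = 2^10 - 1 = 1023


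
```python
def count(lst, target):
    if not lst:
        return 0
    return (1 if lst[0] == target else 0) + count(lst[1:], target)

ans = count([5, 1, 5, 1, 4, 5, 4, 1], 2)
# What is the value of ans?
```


count([5, 1, 5, 1, 4, 5, 4, 1], 2)
lst[0]=5 != 2: 0 + count([1, 5, 1, 4, 5, 4, 1], 2)
lst[0]=1 != 2: 0 + count([5, 1, 4, 5, 4, 1], 2)
lst[0]=5 != 2: 0 + count([1, 4, 5, 4, 1], 2)
lst[0]=1 != 2: 0 + count([4, 5, 4, 1], 2)
lst[0]=4 != 2: 0 + count([5, 4, 1], 2)
lst[0]=5 != 2: 0 + count([4, 1], 2)
lst[0]=4 != 2: 0 + count([1], 2)
lst[0]=1 != 2: 0 + count([], 2)
= 0


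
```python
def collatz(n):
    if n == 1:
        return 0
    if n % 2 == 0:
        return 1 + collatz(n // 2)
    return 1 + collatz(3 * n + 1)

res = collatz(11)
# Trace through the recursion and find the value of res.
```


collatz(11)
11 is odd -> 3*11+1 = 34 -> collatz(34)
34 is even -> collatz(17)
17 is odd -> 3*17+1 = 52 -> collatz(52)
52 is even -> collatz(26)
26 is even -> collatz(13)
13 is odd -> 3*13+1 = 40 -> collatz(40)
40 is even -> collatz(20)
20 is even -> collatz(10)
10 is even -> collatz(5)
5 is odd -> 3*5+1 = 16 -> collatz(16)
16 is even -> collatz(8)
8 is even -> collatz(4)
4 is even -> collatz(2)
2 is even -> collatz(1)
Reached 1 after 14 steps
= 14


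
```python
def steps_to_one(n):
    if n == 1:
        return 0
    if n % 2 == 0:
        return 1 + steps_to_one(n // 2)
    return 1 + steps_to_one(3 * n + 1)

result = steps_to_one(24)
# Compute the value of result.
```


steps_to_one(24)
24 is even -> steps_to_one(12)
12 is even -> steps_to_one(6)
6 is even -> steps_to_one(3)
3 is odd -> 3*3+1 = 10 -> steps_to_one(10)
10 is even -> steps_to_one(5)
5 is odd -> 3*5+1 = 16 -> steps_to_one(16)
16 is even -> steps_to_one(8)
8 is even -> steps_to_one(4)
4 is even -> steps_to_one(2)
2 is even -> steps_to_one(1)
Reached 1 after 10 steps
= 10


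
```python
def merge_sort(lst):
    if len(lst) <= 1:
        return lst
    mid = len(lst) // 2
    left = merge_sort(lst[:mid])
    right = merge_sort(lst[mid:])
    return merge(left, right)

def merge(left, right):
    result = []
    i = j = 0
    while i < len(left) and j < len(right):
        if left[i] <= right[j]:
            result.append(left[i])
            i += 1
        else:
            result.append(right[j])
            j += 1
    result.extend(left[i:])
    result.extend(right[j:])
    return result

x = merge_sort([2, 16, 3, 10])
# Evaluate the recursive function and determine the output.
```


merge_sort([2, 16, 3, 10])
Split into [2, 16] and [3, 10]
Left sorted: [2, 16]
Right sorted: [3, 10]
Merge [2, 16] and [3, 10]
= [2, 3, 10, 16]


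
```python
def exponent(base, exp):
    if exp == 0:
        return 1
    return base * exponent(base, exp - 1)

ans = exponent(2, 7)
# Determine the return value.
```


exponent(2, 7)
= 2 * exponent(2, 6)
= 2 * 2 * exponent(2, 5)
= 2 * 2 * 2 * exponent(2, 4)
= 2 * 2 * 2 * 2 * exponent(2, 3)
= 2 * 2 * 2 * 2 * 2 * exponent(2, 2)
= 2 * 2 * 2 * 2 * 2 * 2 * exponent(2, 1)
= 2 * 2 * 2 * 2 * 2 * 2 * 2 * exponent(2, 0)
= 2 * 2 * 2 * 2 * 2 * 2 * 2 * 1
= 128


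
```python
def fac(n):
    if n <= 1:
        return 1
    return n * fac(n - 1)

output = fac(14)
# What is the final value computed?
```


fac(14)
= 14 * fac(13)
= 14 * 13 * fac(12)
= 14 * 13 * 12 * fac(11)
= 14 * 13 * 12 * 11 * fac(10)
= 14 * 13 * 12 * 11 * 10 * fac(9)
= 14 * 13 * 12 * 11 * 10 * 9 * fac(8)
= 14 * 13 * 12 * 11 * 10 * 9 * 8 * fac(7)
= 14 * 13 * 12 * 11 * 10 * 9 * 8 * 7 * fac(6)
= 14 * 13 * 12 * 11 * 10 * 9 * 8 * 7 * 6 * fac(5)
= 14 * 13 * 12 * 11 * 10 * 9 * 8 * 7 * 6 * 5 * fac(4)
= 14 * 13 * 12 * 11 * 10 * 9 * 8 * 7 * 6 * 5 * 4 * fac(3)
= 14 * 13 * 12 * 11 * 10 * 9 * 8 * 7 * 6 * 5 * 4 * 3 * fac(2)
= 14 * 13 * 12 * 11 * 10 * 9 * 8 * 7 * 6 * 5 * 4 * 3 * 2 * fac(1)
= 14 * 13 * 12 * 11 * 10 * 9 * 8 * 7 * 6 * 5 * 4 * 3 * 2 * 1
= 87178291200


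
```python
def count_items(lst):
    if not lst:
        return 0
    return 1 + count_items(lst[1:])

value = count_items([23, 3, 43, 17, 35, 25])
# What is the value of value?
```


count_items([23, 3, 43, 17, 35, 25])
= 1 + count_items([3, 43, 17, 35, 25])
= 1 + 1 + count_items([43, 17, 35, 25])
= 1 + 1 + 1 + count_items([17, 35, 25])
= 1 + 1 + 1 + 1 + count_items([35, 25])
= 1 + 1 + 1 + 1 + 1 + count_items([25])
= 1 + 1 + 1 + 1 + 1 + 1 + count_items([])
= 1 + 1 + 1 + 1 + 1 + 1 + 0
= 6


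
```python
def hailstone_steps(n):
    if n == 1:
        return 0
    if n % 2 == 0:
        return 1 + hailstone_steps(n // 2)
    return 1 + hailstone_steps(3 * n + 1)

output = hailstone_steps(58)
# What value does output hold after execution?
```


hailstone_steps(58)
58 is even -> hailstone_steps(29)
29 is odd -> 3*29+1 = 88 -> hailstone_steps(88)
88 is even -> hailstone_steps(44)
44 is even -> hailstone_steps(22)
22 is even -> hailstone_steps(11)
11 is odd -> 3*11+1 = 34 -> hailstone_steps(34)
34 is even -> hailstone_steps(17)
17 is odd -> 3*17+1 = 52 -> hailstone_steps(52)
52 is even -> hailstone_steps(26)
26 is even -> hailstone_steps(13)
13 is odd -> 3*13+1 = 40 -> hailstone_steps(40)
40 is even -> hailstone_steps(20)
20 is even -> hailstone_steps(10)
10 is even -> hailstone_steps(5)
5 is odd -> 3*5+1 = 16 -> hailstone_steps(16)
16 is even -> hailstone_steps(8)
8 is even -> hailstone_steps(4)
4 is even -> hailstone_steps(2)
2 is even -> hailstone_steps(1)
Reached 1 after 19 steps
= 19


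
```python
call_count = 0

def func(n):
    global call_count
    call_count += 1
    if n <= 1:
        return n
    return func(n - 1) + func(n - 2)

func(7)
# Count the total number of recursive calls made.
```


func(7) calls func(6) and func(5); each non-base call branches into two more.
Let C(k) = total number of calls made by func(k), including the call to func(k) itself.
Base cases: C(0) = 1, C(1) = 1
Recurrence: C(k) = 1 + C(k-1) + C(k-2)
  C(2) = 1 + C(1) + C(0) = 1 + 1 + 1 = 3
  C(3) = 1 + C(2) + C(1) = 1 + 3 + 1 = 5
  C(4) = 1 + C(3) + C(2) = 1 + 5 + 3 = 9
  C(5) = 1 + C(4) + C(3) = 1 + 9 + 5 = 15
  C(6) = 1 + C(5) + C(4) = 1 + 15 + 9 = 25
  C(7) = 1 + C(6) + C(5) = 1 + 25 + 15 = 41
Total calls = C(7) = 41


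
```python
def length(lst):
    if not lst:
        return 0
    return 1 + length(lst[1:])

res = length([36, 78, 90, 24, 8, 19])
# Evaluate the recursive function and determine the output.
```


length([36, 78, 90, 24, 8, 19])
= 1 + length([78, 90, 24, 8, 19])
= 1 + 1 + length([90, 24, 8, 19])
= 1 + 1 + 1 + length([24, 8, 19])
= 1 + 1 + 1 + 1 + length([8, 19])
= 1 + 1 + 1 + 1 + 1 + length([19])
= 1 + 1 + 1 + 1 + 1 + 1 + length([])
= 1 + 1 + 1 + 1 + 1 + 1 + 0
= 6


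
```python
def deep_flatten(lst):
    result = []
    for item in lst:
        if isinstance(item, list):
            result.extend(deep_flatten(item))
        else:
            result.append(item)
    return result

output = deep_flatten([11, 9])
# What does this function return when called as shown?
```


deep_flatten([11, 9])
Processing each element:
  11 is not a list -> append 11
  9 is not a list -> append 9
= [11, 9]


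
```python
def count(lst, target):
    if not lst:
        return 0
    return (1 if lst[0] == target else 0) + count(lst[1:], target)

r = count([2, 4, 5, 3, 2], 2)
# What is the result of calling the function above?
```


count([2, 4, 5, 3, 2], 2)
lst[0]=2 == 2: 1 + count([4, 5, 3, 2], 2)
lst[0]=4 != 2: 0 + count([5, 3, 2], 2)
lst[0]=5 != 2: 0 + count([3, 2], 2)
lst[0]=3 != 2: 0 + count([2], 2)
lst[0]=2 == 2: 1 + count([], 2)
= 2


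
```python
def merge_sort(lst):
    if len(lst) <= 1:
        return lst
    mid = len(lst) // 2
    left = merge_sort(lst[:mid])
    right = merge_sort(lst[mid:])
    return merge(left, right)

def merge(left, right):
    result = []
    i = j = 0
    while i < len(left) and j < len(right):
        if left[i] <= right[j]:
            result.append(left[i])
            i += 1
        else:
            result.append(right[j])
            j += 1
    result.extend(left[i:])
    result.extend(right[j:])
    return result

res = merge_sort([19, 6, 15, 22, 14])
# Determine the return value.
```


merge_sort([19, 6, 15, 22, 14])
Split into [19, 6] and [15, 22, 14]
Left sorted: [6, 19]
Right sorted: [14, 15, 22]
Merge [6, 19] and [14, 15, 22]
= [6, 14, 15, 19, 22]


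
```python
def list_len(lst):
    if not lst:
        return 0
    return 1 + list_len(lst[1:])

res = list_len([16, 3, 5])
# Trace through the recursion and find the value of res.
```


list_len([16, 3, 5])
= 1 + list_len([3, 5])
= 1 + 1 + list_len([5])
= 1 + 1 + 1 + list_len([])
= 1 + 1 + 1 + 0
= 3


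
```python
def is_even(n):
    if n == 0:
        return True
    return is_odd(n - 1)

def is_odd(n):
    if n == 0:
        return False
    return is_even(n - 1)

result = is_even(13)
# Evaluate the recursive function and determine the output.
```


is_even(13)
= is_odd(12)
= is_even(11)
= is_odd(10)
= is_even(9)
= is_odd(8)
= is_even(7)
= is_odd(6)
= is_even(5)
= is_odd(4)
= is_even(3)
= is_odd(2)
= is_even(1)
= is_odd(0)
n == 0: return False
= False


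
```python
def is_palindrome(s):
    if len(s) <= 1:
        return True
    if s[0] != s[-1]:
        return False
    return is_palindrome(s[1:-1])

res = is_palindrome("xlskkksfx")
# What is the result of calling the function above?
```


is_palindrome("xlskkksfx")
"xlskkksfx": s[0]='x' == s[-1]='x' -> is_palindrome("lskkksf")
"lskkksf": s[0]='l' != s[-1]='f' -> False
= False


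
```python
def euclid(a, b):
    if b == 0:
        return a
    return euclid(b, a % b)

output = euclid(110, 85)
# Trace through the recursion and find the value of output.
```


euclid(110, 85)
= euclid(85, 110 % 85) = euclid(85, 25)
= euclid(25, 85 % 25) = euclid(25, 10)
= euclid(10, 25 % 10) = euclid(10, 5)
= euclid(5, 10 % 5) = euclid(5, 0)
b == 0, return a = 5


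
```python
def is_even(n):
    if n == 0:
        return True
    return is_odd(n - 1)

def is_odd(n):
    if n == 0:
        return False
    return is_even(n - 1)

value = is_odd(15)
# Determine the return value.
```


is_odd(15)
= is_even(14)
= is_odd(13)
= is_even(12)
= is_odd(11)
= is_even(10)
= is_odd(9)
= is_even(8)
= is_odd(7)
= is_even(6)
= is_odd(5)
= is_even(4)
= is_odd(3)
= is_even(2)
= is_odd(1)
= is_even(0)
n == 0: return True
= True


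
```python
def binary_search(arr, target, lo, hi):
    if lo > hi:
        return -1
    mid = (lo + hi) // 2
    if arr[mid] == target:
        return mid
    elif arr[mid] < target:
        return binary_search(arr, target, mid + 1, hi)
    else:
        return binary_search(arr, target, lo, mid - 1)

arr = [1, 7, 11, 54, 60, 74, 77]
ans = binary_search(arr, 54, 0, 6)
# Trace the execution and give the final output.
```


binary_search(arr, 54, 0, 6)
lo=0, hi=6, mid=3, arr[mid]=54
arr[3] == 54, found at index 3
= 3


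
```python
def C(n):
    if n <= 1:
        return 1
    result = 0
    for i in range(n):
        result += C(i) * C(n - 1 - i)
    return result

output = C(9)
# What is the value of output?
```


C(9)
= sum of C(i) * C(9-1-i) for i in 0..8
First compute sub-values bottom-up:
  C(0) = 1, C(1) = 1
  C(2) = 1*1 + 1*1 = 2
  C(3) = 1*2 + 1*1 + 2*1 = 5
  C(4) = 1*5 + 1*2 + 2*1 + 5*1 = 14
  C(5) = 1*14 + 1*5 + 2*2 + 5*1 + 14*1 = 42
  C(6) = 1*42 + 1*14 + 2*5 + 5*2 + 14*1 + 42*1 = 132
  C(7) = 1*132 + 1*42 + 2*14 + 5*5 + 14*2 + 42*1 + 132*1 = 429
  C(8) = 1*429 + 1*132 + 2*42 + 5*14 + 14*5 + 42*2 + 132*1 + 429*1 = 1430
Now C(9):
  C(0)*C(8) = 1*1430 = 1430
  C(1)*C(7) = 1*429 = 429
  C(2)*C(6) = 2*132 = 264
  C(3)*C(5) = 5*42 = 210
  C(4)*C(4) = 14*14 = 196
  C(5)*C(3) = 42*5 = 210
  C(6)*C(2) = 132*2 = 264
  C(7)*C(1) = 429*1 = 429
  C(8)*C(0) = 1430*1 = 1430
= 1430 + 429 + 264 + 210 + 196 + 210 + 264 + 429 + 1430
= 4862


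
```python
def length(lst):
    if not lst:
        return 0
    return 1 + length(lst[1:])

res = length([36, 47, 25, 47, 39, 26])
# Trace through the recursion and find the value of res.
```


length([36, 47, 25, 47, 39, 26])
= 1 + length([47, 25, 47, 39, 26])
= 1 + 1 + length([25, 47, 39, 26])
= 1 + 1 + 1 + length([47, 39, 26])
= 1 + 1 + 1 + 1 + length([39, 26])
= 1 + 1 + 1 + 1 + 1 + length([26])
= 1 + 1 + 1 + 1 + 1 + 1 + length([])
= 1 + 1 + 1 + 1 + 1 + 1 + 0
= 6


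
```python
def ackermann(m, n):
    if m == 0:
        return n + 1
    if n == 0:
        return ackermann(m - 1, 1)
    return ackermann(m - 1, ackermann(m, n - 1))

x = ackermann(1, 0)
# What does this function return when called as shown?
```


ackermann(1, 0)
n == 0: return ackermann(0, 1)
= ackermann(0, 1) = 2
= 2


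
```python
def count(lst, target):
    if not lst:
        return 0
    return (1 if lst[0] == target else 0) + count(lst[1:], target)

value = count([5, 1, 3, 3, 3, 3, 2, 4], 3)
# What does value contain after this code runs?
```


count([5, 1, 3, 3, 3, 3, 2, 4], 3)
lst[0]=5 != 3: 0 + count([1, 3, 3, 3, 3, 2, 4], 3)
lst[0]=1 != 3: 0 + count([3, 3, 3, 3, 2, 4], 3)
lst[0]=3 == 3: 1 + count([3, 3, 3, 2, 4], 3)
lst[0]=3 == 3: 1 + count([3, 3, 2, 4], 3)
lst[0]=3 == 3: 1 + count([3, 2, 4], 3)
lst[0]=3 == 3: 1 + count([2, 4], 3)
lst[0]=2 != 3: 0 + count([4], 3)
lst[0]=4 != 3: 0 + count([], 3)
= 4


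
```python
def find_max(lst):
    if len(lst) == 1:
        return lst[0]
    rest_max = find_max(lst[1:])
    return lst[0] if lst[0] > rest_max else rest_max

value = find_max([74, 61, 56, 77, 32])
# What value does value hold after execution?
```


find_max([74, 61, 56, 77, 32])
= compare 74 with find_max([61, 56, 77, 32])
= compare 61 with find_max([56, 77, 32])
= compare 56 with find_max([77, 32])
= compare 77 with find_max([32])
Base: find_max([32]) = 32
compare 77 with 32: max = 77
compare 56 with 77: max = 77
compare 61 with 77: max = 77
compare 74 with 77: max = 77
= 77


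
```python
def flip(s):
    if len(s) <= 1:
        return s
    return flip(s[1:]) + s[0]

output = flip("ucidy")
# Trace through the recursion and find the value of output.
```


flip("ucidy")
= flip("cidy") + "u"
= flip("idy") + "c" + "u"
= flip("dy") + "i" + "c" + "u"
= flip("y") + "d" + "i" + "c" + "u"
= "y" + "d" + "i" + "c" + "u"
= "ydicu"


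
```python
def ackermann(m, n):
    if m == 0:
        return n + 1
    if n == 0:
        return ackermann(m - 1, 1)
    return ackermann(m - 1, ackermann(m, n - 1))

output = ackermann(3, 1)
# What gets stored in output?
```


ackermann(3, 1)
= ackermann(2, ackermann(3, 0))
First compute ackermann(3, 0) = 5
= ackermann(2, 5)
= 13


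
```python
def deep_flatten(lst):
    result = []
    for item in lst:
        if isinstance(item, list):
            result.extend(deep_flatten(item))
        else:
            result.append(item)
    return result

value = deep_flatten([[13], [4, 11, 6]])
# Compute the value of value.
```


deep_flatten([[13], [4, 11, 6]])
Processing each element:
  [13] is a list -> deep_flatten recursively -> [13]
  [4, 11, 6] is a list -> deep_flatten recursively -> [4, 11, 6]
= [13, 4, 11, 6]


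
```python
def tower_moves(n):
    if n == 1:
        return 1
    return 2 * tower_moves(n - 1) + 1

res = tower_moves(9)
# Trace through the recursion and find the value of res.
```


tower_moves(9)
= 2 * tower_moves(8) + 1
= 2 * (2 * tower_moves(7) + 1) + 1
= 2 * (2 * (2 * tower_moves(6) + 1) + 1) + 1
= 2 * (2 * (2 * (2 * tower_moves(5) + 1) + 1) + 1) + 1
= 2 * (2 * (2 * (2 * (2 * tower_moves(4) + 1) + 1) + 1) + 1) + 1
= 2 * (2 * (2 * (2 * (2 * (2 * tower_moves(3) + 1) + 1) + 1) + 1) + 1) + 1
= 2 * (2 * (2 * (2 * (2 * (2 * (2 * tower_moves(2) + 1) + 1) + 1) + 1) + 1) + 1) + 1
= 2 * (2 * (2 * (2 * (2 * (2 * (2 * (2 * tower_moves(1) + 1) + 1) + 1) + 1) + 1) + 1) + 1) + 1
Now compute bottom-up:
tower_moves(1) = 1
tower_moves(2) = 2 * 1 + 1 = 3
tower_moves(3) = 2 * 3 + 1 = 7
tower_moves(4) = 2 * 7 + 1 = 15
tower_moves(5) = 2 * 15 + 1 = 31
tower_moves(6) = 2 * 31 + 1 = 63
tower_moves(7) = 2 * 63 + 1 = 127
tower_moves(8) = 2 * 127 + 1 = 255
tower_moves(9) = 2 * 255 + 1 = 511
= 511


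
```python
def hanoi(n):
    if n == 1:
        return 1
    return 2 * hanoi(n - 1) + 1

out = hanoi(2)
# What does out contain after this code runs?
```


hanoi(2)
= 2 * hanoi(1) + 1
Now compute bottom-up:
hanoi(1) = 1
hanoi(2) = 2 * 1 + 1 = 3
= 3


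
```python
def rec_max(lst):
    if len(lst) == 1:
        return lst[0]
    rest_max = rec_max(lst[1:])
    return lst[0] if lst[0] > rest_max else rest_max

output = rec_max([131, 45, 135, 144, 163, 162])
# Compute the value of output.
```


rec_max([131, 45, 135, 144, 163, 162])
= compare 131 with rec_max([45, 135, 144, 163, 162])
= compare 45 with rec_max([135, 144, 163, 162])
= compare 135 with rec_max([144, 163, 162])
= compare 144 with rec_max([163, 162])
= compare 163 with rec_max([162])
Base: rec_max([162]) = 162
compare 163 with 162: max = 163
compare 144 with 163: max = 163
compare 135 with 163: max = 163
compare 45 with 163: max = 163
compare 131 with 163: max = 163
= 163


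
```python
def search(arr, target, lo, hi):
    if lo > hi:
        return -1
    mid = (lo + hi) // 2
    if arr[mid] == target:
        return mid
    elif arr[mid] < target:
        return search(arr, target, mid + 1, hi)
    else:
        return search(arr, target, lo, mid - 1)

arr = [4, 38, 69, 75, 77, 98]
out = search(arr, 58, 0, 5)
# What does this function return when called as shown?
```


search(arr, 58, 0, 5)
lo=0, hi=5, mid=2, arr[mid]=69
69 > 58, search left half
lo=0, hi=1, mid=0, arr[mid]=4
4 < 58, search right half
lo=1, hi=1, mid=1, arr[mid]=38
38 < 58, search right half
lo > hi, target not found, return -1
= -1


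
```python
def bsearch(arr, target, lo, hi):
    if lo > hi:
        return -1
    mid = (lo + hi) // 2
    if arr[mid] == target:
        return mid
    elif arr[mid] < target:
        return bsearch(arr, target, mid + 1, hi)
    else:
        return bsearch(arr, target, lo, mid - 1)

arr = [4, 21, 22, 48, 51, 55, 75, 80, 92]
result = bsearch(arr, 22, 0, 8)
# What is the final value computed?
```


bsearch(arr, 22, 0, 8)
lo=0, hi=8, mid=4, arr[mid]=51
51 > 22, search left half
lo=0, hi=3, mid=1, arr[mid]=21
21 < 22, search right half
lo=2, hi=3, mid=2, arr[mid]=22
arr[2] == 22, found at index 2
= 2


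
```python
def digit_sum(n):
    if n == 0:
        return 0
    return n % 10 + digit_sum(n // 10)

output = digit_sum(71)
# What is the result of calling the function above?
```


digit_sum(71)
= 1 + digit_sum(7)
= 1 + 7 + digit_sum(0)
= 1 + 7 + 0
= 8


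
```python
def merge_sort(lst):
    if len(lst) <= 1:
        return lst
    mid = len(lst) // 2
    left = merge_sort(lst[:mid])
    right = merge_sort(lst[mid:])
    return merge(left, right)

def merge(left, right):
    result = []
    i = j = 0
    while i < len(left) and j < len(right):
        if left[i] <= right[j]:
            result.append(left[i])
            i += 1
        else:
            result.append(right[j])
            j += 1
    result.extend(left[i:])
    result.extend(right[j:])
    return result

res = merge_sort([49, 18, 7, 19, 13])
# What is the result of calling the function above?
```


merge_sort([49, 18, 7, 19, 13])
Split into [49, 18] and [7, 19, 13]
Left sorted: [18, 49]
Right sorted: [7, 13, 19]
Merge [18, 49] and [7, 13, 19]
= [7, 13, 18, 19, 49]


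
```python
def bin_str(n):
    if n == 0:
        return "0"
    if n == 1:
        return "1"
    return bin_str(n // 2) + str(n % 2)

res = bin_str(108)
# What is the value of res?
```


bin_str(108)
= bin_str(54) + "0"
= bin_str(27) + "0" + "0"
= bin_str(13) + "1" + "0" + "0"
= bin_str(6) + "1" + "1" + "0" + "0"
= bin_str(3) + "0" + "1" + "1" + "0" + "0"
= bin_str(1) + "1" + "0" + "1" + "1" + "0" + "0"
= "1" + "1" + "0" + "1" + "1" + "0" + "0"
= "1101100"


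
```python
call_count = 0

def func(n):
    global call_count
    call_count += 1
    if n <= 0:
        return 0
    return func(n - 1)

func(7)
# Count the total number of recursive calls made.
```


func(7) calls func(6) calls ... calls func(0)
Total calls: 7 + 1 (for base case) = 8


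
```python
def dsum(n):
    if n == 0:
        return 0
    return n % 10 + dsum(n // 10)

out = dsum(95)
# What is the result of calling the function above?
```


dsum(95)
= 5 + dsum(9)
= 5 + 9 + dsum(0)
= 5 + 9 + 0
= 14


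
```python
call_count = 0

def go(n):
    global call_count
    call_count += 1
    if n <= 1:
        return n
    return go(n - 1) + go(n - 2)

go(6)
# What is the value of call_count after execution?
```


go(6) calls go(5) and go(4); each non-base call branches into two more.
Let C(k) = total number of calls made by go(k), including the call to go(k) itself.
Base cases: C(0) = 1, C(1) = 1
Recurrence: C(k) = 1 + C(k-1) + C(k-2)
  C(2) = 1 + C(1) + C(0) = 1 + 1 + 1 = 3
  C(3) = 1 + C(2) + C(1) = 1 + 3 + 1 = 5
  C(4) = 1 + C(3) + C(2) = 1 + 5 + 3 = 9
  C(5) = 1 + C(4) + C(3) = 1 + 9 + 5 = 15
  C(6) = 1 + C(5) + C(4) = 1 + 15 + 9 = 25
Total calls = C(6) = 25


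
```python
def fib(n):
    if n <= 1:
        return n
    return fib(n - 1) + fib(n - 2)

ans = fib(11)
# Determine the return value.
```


fib(11)
= fib(10) + fib(9)
= (fib(9) + fib(8)) + fib(9)
Computing bottom-up: fib(0)=0, fib(1)=1, fib(2)=1, fib(3)=2, fib(4)=3, fib(5)=5, fib(6)=8, fib(7)=13, fib(8)=21, fib(9)=34, fib(10)=55, fib(11)=89
= 89


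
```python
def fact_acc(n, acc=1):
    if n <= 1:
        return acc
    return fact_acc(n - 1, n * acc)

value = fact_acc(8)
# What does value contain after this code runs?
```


fact_acc(8, 1)
= fact_acc(7, 8 * 1) = fact_acc(7, 8)
= fact_acc(6, 7 * 8) = fact_acc(6, 56)
= fact_acc(5, 6 * 56) = fact_acc(5, 336)
= fact_acc(4, 5 * 336) = fact_acc(4, 1680)
= fact_acc(3, 4 * 1680) = fact_acc(3, 6720)
= fact_acc(2, 3 * 6720) = fact_acc(2, 20160)
= fact_acc(1, 2 * 20160) = fact_acc(1, 40320)
n <= 1, return acc = 40320


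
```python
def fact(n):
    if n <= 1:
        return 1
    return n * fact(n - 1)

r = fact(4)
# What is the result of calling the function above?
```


fact(4)
= 4 * fact(3)
= 4 * 3 * fact(2)
= 4 * 3 * 2 * fact(1)
= 4 * 3 * 2 * 1
= 24


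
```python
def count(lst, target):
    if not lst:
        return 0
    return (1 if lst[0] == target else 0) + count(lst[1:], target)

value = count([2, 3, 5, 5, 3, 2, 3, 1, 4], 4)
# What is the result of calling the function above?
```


count([2, 3, 5, 5, 3, 2, 3, 1, 4], 4)
lst[0]=2 != 4: 0 + count([3, 5, 5, 3, 2, 3, 1, 4], 4)
lst[0]=3 != 4: 0 + count([5, 5, 3, 2, 3, 1, 4], 4)
lst[0]=5 != 4: 0 + count([5, 3, 2, 3, 1, 4], 4)
lst[0]=5 != 4: 0 + count([3, 2, 3, 1, 4], 4)
lst[0]=3 != 4: 0 + count([2, 3, 1, 4], 4)
lst[0]=2 != 4: 0 + count([3, 1, 4], 4)
lst[0]=3 != 4: 0 + count([1, 4], 4)
lst[0]=1 != 4: 0 + count([4], 4)
lst[0]=4 == 4: 1 + count([], 4)
= 1


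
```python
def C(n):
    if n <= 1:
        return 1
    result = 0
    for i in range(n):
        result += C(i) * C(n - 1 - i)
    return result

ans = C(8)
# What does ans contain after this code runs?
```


C(8)
= sum of C(i) * C(8-1-i) for i in 0..7
First compute sub-values bottom-up:
  C(0) = 1, C(1) = 1
  C(2) = 1*1 + 1*1 = 2
  C(3) = 1*2 + 1*1 + 2*1 = 5
  C(4) = 1*5 + 1*2 + 2*1 + 5*1 = 14
  C(5) = 1*14 + 1*5 + 2*2 + 5*1 + 14*1 = 42
  C(6) = 1*42 + 1*14 + 2*5 + 5*2 + 14*1 + 42*1 = 132
  C(7) = 1*132 + 1*42 + 2*14 + 5*5 + 14*2 + 42*1 + 132*1 = 429
Now C(8):
  C(0)*C(7) = 1*429 = 429
  C(1)*C(6) = 1*132 = 132
  C(2)*C(5) = 2*42 = 84
  C(3)*C(4) = 5*14 = 70
  C(4)*C(3) = 14*5 = 70
  C(5)*C(2) = 42*2 = 84
  C(6)*C(1) = 132*1 = 132
  C(7)*C(0) = 429*1 = 429
= 429 + 132 + 84 + 70 + 70 + 84 + 132 + 429
= 1430


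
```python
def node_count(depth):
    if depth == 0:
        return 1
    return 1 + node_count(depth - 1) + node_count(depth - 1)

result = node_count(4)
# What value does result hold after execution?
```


node_count(4)
= 1 + node_count(3) + node_count(3)
= 1 + 2 * node_count(3)
node_count(k) = 2^(k+1) - 1
node_count(0) = 1
node_count(1) = 3
node_count(2) = 7
node_count(3) = 15
node_count(4) = 31
node_count(4) = 2^5 - 1 = 31


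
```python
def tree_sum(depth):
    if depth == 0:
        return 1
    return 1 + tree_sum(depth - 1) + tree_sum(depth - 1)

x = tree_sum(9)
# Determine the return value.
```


tree_sum(9)
= 1 + tree_sum(8) + tree_sum(8)
= 1 + 2 * tree_sum(8)
tree_sum(k) = 2^(k+1) - 1
tree_sum(0) = 1
tree_sum(1) = 3
tree_sum(2) = 7
tree_sum(3) = 15
tree_sum(4) = 31
tree_sum(9) = 2^10 - 1 = 1023


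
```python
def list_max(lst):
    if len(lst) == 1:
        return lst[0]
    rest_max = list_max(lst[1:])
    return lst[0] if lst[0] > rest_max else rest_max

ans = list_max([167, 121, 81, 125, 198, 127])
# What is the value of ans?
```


list_max([167, 121, 81, 125, 198, 127])
= compare 167 with list_max([121, 81, 125, 198, 127])
= compare 121 with list_max([81, 125, 198, 127])
= compare 81 with list_max([125, 198, 127])
= compare 125 with list_max([198, 127])
= compare 198 with list_max([127])
Base: list_max([127]) = 127
compare 198 with 127: max = 198
compare 125 with 198: max = 198
compare 81 with 198: max = 198
compare 121 with 198: max = 198
compare 167 with 198: max = 198
= 198


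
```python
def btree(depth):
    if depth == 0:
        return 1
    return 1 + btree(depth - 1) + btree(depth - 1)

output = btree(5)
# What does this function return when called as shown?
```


btree(5)
= 1 + btree(4) + btree(4)
= 1 + 2 * btree(4)
btree(k) = 2^(k+1) - 1
btree(0) = 1
btree(1) = 3
btree(2) = 7
btree(3) = 15
btree(4) = 31
btree(5) = 2^6 - 1 = 63


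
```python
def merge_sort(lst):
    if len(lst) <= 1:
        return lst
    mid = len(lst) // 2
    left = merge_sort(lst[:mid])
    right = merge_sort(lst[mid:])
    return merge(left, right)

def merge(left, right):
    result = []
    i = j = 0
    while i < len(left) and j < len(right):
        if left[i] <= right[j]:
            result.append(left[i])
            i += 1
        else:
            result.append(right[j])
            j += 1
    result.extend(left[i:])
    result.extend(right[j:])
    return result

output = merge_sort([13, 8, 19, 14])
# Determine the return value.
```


merge_sort([13, 8, 19, 14])
Split into [13, 8] and [19, 14]
Left sorted: [8, 13]
Right sorted: [14, 19]
Merge [8, 13] and [14, 19]
= [8, 13, 14, 19]


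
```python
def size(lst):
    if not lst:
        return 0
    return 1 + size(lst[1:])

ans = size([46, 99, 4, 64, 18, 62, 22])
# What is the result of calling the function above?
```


size([46, 99, 4, 64, 18, 62, 22])
= 1 + size([99, 4, 64, 18, 62, 22])
= 1 + 1 + size([4, 64, 18, 62, 22])
= 1 + 1 + 1 + size([64, 18, 62, 22])
= 1 + 1 + 1 + 1 + size([18, 62, 22])
= 1 + 1 + 1 + 1 + 1 + size([62, 22])
= 1 + 1 + 1 + 1 + 1 + 1 + size([22])
= 1 + 1 + 1 + 1 + 1 + 1 + 1 + size([])
= 1 + 1 + 1 + 1 + 1 + 1 + 1 + 0
= 7


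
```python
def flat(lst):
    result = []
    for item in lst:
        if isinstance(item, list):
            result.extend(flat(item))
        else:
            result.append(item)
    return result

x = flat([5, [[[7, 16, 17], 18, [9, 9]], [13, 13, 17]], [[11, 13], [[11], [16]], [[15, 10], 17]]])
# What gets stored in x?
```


flat([5, [[[7, 16, 17], 18, [9, 9]], [13, 13, 17]], [[11, 13], [[11], [16]], [[15, 10], 17]]])
Processing each element:
  5 is not a list -> append 5
  [[[7, 16, 17], 18, [9, 9]], [13, 13, 17]] is a list -> flat recursively -> [7, 16, 17, 18, 9, 9, 13, 13, 17]
  [[11, 13], [[11], [16]], [[15, 10], 17]] is a list -> flat recursively -> [11, 13, 11, 16, 15, 10, 17]
= [5, 7, 16, 17, 18, 9, 9, 13, 13, 17, 11, 13, 11, 16, 15, 10, 17]


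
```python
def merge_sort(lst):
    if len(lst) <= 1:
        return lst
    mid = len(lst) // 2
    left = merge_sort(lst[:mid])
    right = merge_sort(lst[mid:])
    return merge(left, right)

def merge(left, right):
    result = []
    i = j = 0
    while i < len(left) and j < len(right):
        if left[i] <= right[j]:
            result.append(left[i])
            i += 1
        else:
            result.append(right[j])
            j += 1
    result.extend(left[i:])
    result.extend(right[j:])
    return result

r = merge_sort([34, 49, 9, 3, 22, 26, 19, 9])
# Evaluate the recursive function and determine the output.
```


merge_sort([34, 49, 9, 3, 22, 26, 19, 9])
Split into [34, 49, 9, 3] and [22, 26, 19, 9]
Left sorted: [3, 9, 34, 49]
Right sorted: [9, 19, 22, 26]
Merge [3, 9, 34, 49] and [9, 19, 22, 26]
= [3, 9, 9, 19, 22, 26, 34, 49]


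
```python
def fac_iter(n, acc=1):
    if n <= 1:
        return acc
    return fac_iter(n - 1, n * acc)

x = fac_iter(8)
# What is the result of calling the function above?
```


fac_iter(8, 1)
= fac_iter(7, 8 * 1) = fac_iter(7, 8)
= fac_iter(6, 7 * 8) = fac_iter(6, 56)
= fac_iter(5, 6 * 56) = fac_iter(5, 336)
= fac_iter(4, 5 * 336) = fac_iter(4, 1680)
= fac_iter(3, 4 * 1680) = fac_iter(3, 6720)
= fac_iter(2, 3 * 6720) = fac_iter(2, 20160)
= fac_iter(1, 2 * 20160) = fac_iter(1, 40320)
n <= 1, return acc = 40320


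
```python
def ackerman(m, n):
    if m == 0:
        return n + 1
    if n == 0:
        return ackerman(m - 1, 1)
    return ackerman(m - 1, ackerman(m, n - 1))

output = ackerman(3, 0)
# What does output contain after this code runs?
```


ackerman(3, 0)
n == 0: return ackerman(2, 1)
= ackerman(2, 1) = 5
= 5


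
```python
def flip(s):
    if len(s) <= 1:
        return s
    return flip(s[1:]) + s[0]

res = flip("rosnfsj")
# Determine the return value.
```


flip("rosnfsj")
= flip("osnfsj") + "r"
= flip("snfsj") + "o" + "r"
= flip("nfsj") + "s" + "o" + "r"
= flip("fsj") + "n" + "s" + "o" + "r"
= flip("sj") + "f" + "n" + "s" + "o" + "r"
= flip("j") + "s" + "f" + "n" + "s" + "o" + "r"
= "j" + "s" + "f" + "n" + "s" + "o" + "r"
= "jsfnsor"


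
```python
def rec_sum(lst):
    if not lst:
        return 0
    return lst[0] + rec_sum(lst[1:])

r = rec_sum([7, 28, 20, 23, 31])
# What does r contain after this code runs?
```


rec_sum([7, 28, 20, 23, 31])
= 7 + rec_sum([28, 20, 23, 31])
= 7 + 28 + rec_sum([20, 23, 31])
= 7 + 28 + 20 + rec_sum([23, 31])
= 7 + 28 + 20 + 23 + rec_sum([31])
= 7 + 28 + 20 + 23 + 31 + rec_sum([])
= 7 + 28 + 20 + 23 + 31 + 0
= 109


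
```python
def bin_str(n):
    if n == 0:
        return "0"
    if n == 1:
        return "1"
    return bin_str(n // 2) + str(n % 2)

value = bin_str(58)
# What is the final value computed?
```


bin_str(58)
= bin_str(29) + "0"
= bin_str(14) + "1" + "0"
= bin_str(7) + "0" + "1" + "0"
= bin_str(3) + "1" + "0" + "1" + "0"
= bin_str(1) + "1" + "1" + "0" + "1" + "0"
= "1" + "1" + "1" + "0" + "1" + "0"
= "111010"


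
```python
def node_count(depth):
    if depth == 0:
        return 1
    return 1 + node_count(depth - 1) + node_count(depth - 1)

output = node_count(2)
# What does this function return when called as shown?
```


node_count(2)
= 1 + node_count(1) + node_count(1)
= 1 + 2 * node_count(1)
node_count(k) = 2^(k+1) - 1
node_count(0) = 1
node_count(1) = 3
node_count(2) = 7
node_count(2) = 2^3 - 1 = 7


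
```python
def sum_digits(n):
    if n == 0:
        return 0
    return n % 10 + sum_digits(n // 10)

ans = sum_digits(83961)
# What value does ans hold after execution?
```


sum_digits(83961)
= 1 + sum_digits(8396)
= 1 + 6 + sum_digits(839)
= 1 + 6 + 9 + sum_digits(83)
= 1 + 6 + 9 + 3 + sum_digits(8)
= 1 + 6 + 9 + 3 + 8 + sum_digits(0)
= 1 + 6 + 9 + 3 + 8 + 0
= 27


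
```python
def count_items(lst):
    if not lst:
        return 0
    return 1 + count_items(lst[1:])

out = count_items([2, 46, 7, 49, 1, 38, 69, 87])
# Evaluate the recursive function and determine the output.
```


count_items([2, 46, 7, 49, 1, 38, 69, 87])
= 1 + count_items([46, 7, 49, 1, 38, 69, 87])
= 1 + 1 + count_items([7, 49, 1, 38, 69, 87])
= 1 + 1 + 1 + count_items([49, 1, 38, 69, 87])
= 1 + 1 + 1 + 1 + count_items([1, 38, 69, 87])
= 1 + 1 + 1 + 1 + 1 + count_items([38, 69, 87])
= 1 + 1 + 1 + 1 + 1 + 1 + count_items([69, 87])
= 1 + 1 + 1 + 1 + 1 + 1 + 1 + count_items([87])
= 1 + 1 + 1 + 1 + 1 + 1 + 1 + 1 + count_items([])
= 1 + 1 + 1 + 1 + 1 + 1 + 1 + 1 + 0
= 8


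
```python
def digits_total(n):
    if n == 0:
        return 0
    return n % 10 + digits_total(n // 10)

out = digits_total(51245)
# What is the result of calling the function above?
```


digits_total(51245)
= 5 + digits_total(5124)
= 5 + 4 + digits_total(512)
= 5 + 4 + 2 + digits_total(51)
= 5 + 4 + 2 + 1 + digits_total(5)
= 5 + 4 + 2 + 1 + 5 + digits_total(0)
= 5 + 4 + 2 + 1 + 5 + 0
= 17


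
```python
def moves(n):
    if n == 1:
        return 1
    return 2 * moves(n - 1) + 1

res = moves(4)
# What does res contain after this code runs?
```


moves(4)
= 2 * moves(3) + 1
= 2 * (2 * moves(2) + 1) + 1
= 2 * (2 * (2 * moves(1) + 1) + 1) + 1
Now compute bottom-up:
moves(1) = 1
moves(2) = 2 * 1 + 1 = 3
moves(3) = 2 * 3 + 1 = 7
moves(4) = 2 * 7 + 1 = 15
= 15


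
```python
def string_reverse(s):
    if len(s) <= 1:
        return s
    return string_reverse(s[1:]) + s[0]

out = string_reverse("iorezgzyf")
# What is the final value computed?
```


string_reverse("iorezgzyf")
= string_reverse("orezgzyf") + "i"
= string_reverse("rezgzyf") + "o" + "i"
= string_reverse("ezgzyf") + "r" + "o" + "i"
= string_reverse("zgzyf") + "e" + "r" + "o" + "i"
= string_reverse("gzyf") + "z" + "e" + "r" + "o" + "i"
= string_reverse("zyf") + "g" + "z" + "e" + "r" + "o" + "i"
= string_reverse("yf") + "z" + "g" + "z" + "e" + "r" + "o" + "i"
= string_reverse("f") + "y" + "z" + "g" + "z" + "e" + "r" + "o" + "i"
= "f" + "y" + "z" + "g" + "z" + "e" + "r" + "o" + "i"
= "fyzgzeroi"


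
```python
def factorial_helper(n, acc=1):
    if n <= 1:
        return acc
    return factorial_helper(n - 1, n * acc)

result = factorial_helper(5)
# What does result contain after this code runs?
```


factorial_helper(5, 1)
= factorial_helper(4, 5 * 1) = factorial_helper(4, 5)
= factorial_helper(3, 4 * 5) = factorial_helper(3, 20)
= factorial_helper(2, 3 * 20) = factorial_helper(2, 60)
= factorial_helper(1, 2 * 60) = factorial_helper(1, 120)
n <= 1, return acc = 120


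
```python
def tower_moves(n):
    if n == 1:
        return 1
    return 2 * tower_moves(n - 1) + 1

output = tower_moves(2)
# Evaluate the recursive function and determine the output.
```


tower_moves(2)
= 2 * tower_moves(1) + 1
Now compute bottom-up:
tower_moves(1) = 1
tower_moves(2) = 2 * 1 + 1 = 3
= 3


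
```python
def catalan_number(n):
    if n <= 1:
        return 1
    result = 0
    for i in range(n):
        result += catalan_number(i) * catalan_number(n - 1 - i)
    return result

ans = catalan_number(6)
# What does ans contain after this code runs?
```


catalan_number(6)
= sum of catalan_number(i) * catalan_number(6-1-i) for i in 0..5
First compute sub-values bottom-up:
  catalan_number(0) = 1, catalan_number(1) = 1
  catalan_number(2) = 1*1 + 1*1 = 2
  catalan_number(3) = 1*2 + 1*1 + 2*1 = 5
  catalan_number(4) = 1*5 + 1*2 + 2*1 + 5*1 = 14
  catalan_number(5) = 1*14 + 1*5 + 2*2 + 5*1 + 14*1 = 42
Now catalan_number(6):
  catalan_number(0)*catalan_number(5) = 1*42 = 42
  catalan_number(1)*catalan_number(4) = 1*14 = 14
  catalan_number(2)*catalan_number(3) = 2*5 = 10
  catalan_number(3)*catalan_number(2) = 5*2 = 10
  catalan_number(4)*catalan_number(1) = 14*1 = 14
  catalan_number(5)*catalan_number(0) = 42*1 = 42
= 42 + 14 + 10 + 10 + 14 + 42
= 132


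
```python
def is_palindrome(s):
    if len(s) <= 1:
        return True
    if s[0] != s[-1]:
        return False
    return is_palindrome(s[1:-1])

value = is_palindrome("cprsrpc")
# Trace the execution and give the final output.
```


is_palindrome("cprsrpc")
"cprsrpc": s[0]='c' == s[-1]='c' -> is_palindrome("prsrp")
"prsrp": s[0]='p' == s[-1]='p' -> is_palindrome("rsr")
"rsr": s[0]='r' == s[-1]='r' -> is_palindrome("s")
"s": len <= 1 -> True
= True


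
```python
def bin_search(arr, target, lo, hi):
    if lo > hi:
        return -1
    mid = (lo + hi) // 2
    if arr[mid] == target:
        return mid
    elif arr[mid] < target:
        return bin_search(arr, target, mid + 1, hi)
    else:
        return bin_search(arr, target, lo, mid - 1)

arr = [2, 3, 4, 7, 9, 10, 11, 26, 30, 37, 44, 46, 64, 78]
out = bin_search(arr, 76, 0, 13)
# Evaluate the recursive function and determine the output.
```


bin_search(arr, 76, 0, 13)
lo=0, hi=13, mid=6, arr[mid]=11
11 < 76, search right half
lo=7, hi=13, mid=10, arr[mid]=44
44 < 76, search right half
lo=11, hi=13, mid=12, arr[mid]=64
64 < 76, search right half
lo=13, hi=13, mid=13, arr[mid]=78
78 > 76, search left half
lo > hi, target not found, return -1
= -1


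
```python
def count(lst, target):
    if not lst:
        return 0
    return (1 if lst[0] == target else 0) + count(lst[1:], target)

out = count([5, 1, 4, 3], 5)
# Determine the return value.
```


count([5, 1, 4, 3], 5)
lst[0]=5 == 5: 1 + count([1, 4, 3], 5)
lst[0]=1 != 5: 0 + count([4, 3], 5)
lst[0]=4 != 5: 0 + count([3], 5)
lst[0]=3 != 5: 0 + count([], 5)
= 1


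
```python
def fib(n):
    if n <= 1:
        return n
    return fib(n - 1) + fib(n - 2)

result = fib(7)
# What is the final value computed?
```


fib(7)
= fib(6) + fib(5)
= (fib(5) + fib(4)) + fib(5)
Computing bottom-up: fib(0)=0, fib(1)=1, fib(2)=1, fib(3)=2, fib(4)=3, fib(5)=5, fib(6)=8, fib(7)=13
= 13


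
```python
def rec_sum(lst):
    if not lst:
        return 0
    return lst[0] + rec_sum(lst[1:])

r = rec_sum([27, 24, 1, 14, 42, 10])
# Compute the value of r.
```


rec_sum([27, 24, 1, 14, 42, 10])
= 27 + rec_sum([24, 1, 14, 42, 10])
= 27 + 24 + rec_sum([1, 14, 42, 10])
= 27 + 24 + 1 + rec_sum([14, 42, 10])
= 27 + 24 + 1 + 14 + rec_sum([42, 10])
= 27 + 24 + 1 + 14 + 42 + rec_sum([10])
= 27 + 24 + 1 + 14 + 42 + 10 + rec_sum([])
= 27 + 24 + 1 + 14 + 42 + 10 + 0
= 118


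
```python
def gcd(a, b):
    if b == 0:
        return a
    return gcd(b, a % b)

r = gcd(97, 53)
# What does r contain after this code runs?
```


gcd(97, 53)
= gcd(53, 97 % 53) = gcd(53, 44)
= gcd(44, 53 % 44) = gcd(44, 9)
= gcd(9, 44 % 9) = gcd(9, 8)
= gcd(8, 9 % 8) = gcd(8, 1)
= gcd(1, 8 % 1) = gcd(1, 0)
b == 0, return a = 1


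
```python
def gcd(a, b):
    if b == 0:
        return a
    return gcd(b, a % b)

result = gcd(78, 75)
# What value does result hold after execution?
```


gcd(78, 75)
= gcd(75, 78 % 75) = gcd(75, 3)
= gcd(3, 75 % 3) = gcd(3, 0)
b == 0, return a = 3


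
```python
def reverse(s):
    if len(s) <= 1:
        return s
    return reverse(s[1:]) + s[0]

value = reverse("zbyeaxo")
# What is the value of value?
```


reverse("zbyeaxo")
= reverse("byeaxo") + "z"
= reverse("yeaxo") + "b" + "z"
= reverse("eaxo") + "y" + "b" + "z"
= reverse("axo") + "e" + "y" + "b" + "z"
= reverse("xo") + "a" + "e" + "y" + "b" + "z"
= reverse("o") + "x" + "a" + "e" + "y" + "b" + "z"
= "o" + "x" + "a" + "e" + "y" + "b" + "z"
= "oxaeybz"


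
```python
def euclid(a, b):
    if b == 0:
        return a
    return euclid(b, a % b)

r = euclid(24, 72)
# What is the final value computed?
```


euclid(24, 72)
= euclid(72, 24 % 72) = euclid(72, 24)
= euclid(24, 72 % 24) = euclid(24, 0)
b == 0, return a = 24


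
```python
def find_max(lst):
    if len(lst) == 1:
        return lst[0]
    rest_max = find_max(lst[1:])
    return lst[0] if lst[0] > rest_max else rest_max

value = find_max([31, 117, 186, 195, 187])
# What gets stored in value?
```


find_max([31, 117, 186, 195, 187])
= compare 31 with find_max([117, 186, 195, 187])
= compare 117 with find_max([186, 195, 187])
= compare 186 with find_max([195, 187])
= compare 195 with find_max([187])
Base: find_max([187]) = 187
compare 195 with 187: max = 195
compare 186 with 195: max = 195
compare 117 with 195: max = 195
compare 31 with 195: max = 195
= 195
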